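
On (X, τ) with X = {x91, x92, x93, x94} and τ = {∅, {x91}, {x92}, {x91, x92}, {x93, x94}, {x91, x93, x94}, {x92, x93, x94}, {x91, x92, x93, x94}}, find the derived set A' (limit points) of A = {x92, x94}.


A' = {x93}

For each x ∈ X, list the open sets U ∈ τ with x ∈ U, then check whether U ∩ (A ∖ {x}) ≠ ∅ for every such U.
  x = x91: open {x91} ∋ x has {x91} ∩ (A ∖ {x91}) = ∅, so x is NOT a limit point.
  x = x92: open {x92} ∋ x has {x92} ∩ (A ∖ {x92}) = ∅, so x is NOT a limit point.
  x = x93: opens ∋ x are {x93, x94}, {x91, x93, x94}, {x92, x93, x94}, {x91, x92, x93, x94}; each meets A ∖ {x93}, so x IS a limit point.
  x = x94: open {x93, x94} ∋ x has {x93, x94} ∩ (A ∖ {x94}) = ∅, so x is NOT a limit point.
Collecting: A' = {x93}.


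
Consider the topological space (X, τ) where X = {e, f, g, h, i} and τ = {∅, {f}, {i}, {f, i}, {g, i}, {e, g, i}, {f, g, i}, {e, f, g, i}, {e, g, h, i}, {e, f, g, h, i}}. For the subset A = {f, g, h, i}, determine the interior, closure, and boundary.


int(A) = {f, g, i}, cl(A) = {e, f, g, h, i}, ∂A = {e, h}.

Closed sets in (X, τ) are complements of opens:
  closed(X, τ) = {∅, {f}, {h}, {e, h}, {f, h}, {e, f, h}, {e, g, h}, {e, f, g, h}, {e, g, h, i}, {e, f, g, h, i}}.
int(A) = ⋃ {U ∈ τ : U ⊆ A}. Opens contained in A: ∅, {f}, {i}, {f, i}, {g, i}, {f, g, i}.
Taking the union of these: int(A) = {f, g, i}.
cl(A) = ⋂ {C closed : A ⊆ C}. Closed sets containing A: {e, f, g, h, i}.
Intersecting these: cl(A) = {e, f, g, h, i}.
∂A = cl(A) ∖ int(A) = {e, f, g, h, i} ∖ {f, g, i} = {e, h}.


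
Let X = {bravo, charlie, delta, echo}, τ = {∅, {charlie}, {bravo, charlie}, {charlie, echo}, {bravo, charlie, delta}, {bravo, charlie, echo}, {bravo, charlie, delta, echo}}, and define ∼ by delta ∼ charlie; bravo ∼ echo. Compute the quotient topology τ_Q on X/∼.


X/∼ = {[bravo=echo], [charlie=delta]}; |τ_Q| = 2.

Equivalence classes: [bravo=echo], [charlie=delta].
Quotient map π: X → X/∼ sends bravo ↦ [bravo=echo], charlie ↦ [charlie=delta], delta ↦ [charlie=delta], echo ↦ [bravo=echo].
For each subset V ⊆ X/∼, compute π^{-1}(V) ⊆ X and check whether π^{-1}(V) ∈ τ. V is open in τ_Q iff π^{-1}(V) ∈ τ.
  V = {}: π^{-1}(V) = ∅ ∈ τ ✓.
  V = {[bravo=echo]}: π^{-1}(V) = {bravo, echo} ∉ τ ✗.
  V = {[charlie=delta]}: π^{-1}(V) = {charlie, delta} ∉ τ ✗.
  V = {[bravo=echo], [charlie=delta]}: π^{-1}(V) = {bravo, charlie, delta, echo} ∈ τ ✓.
Open sets in the quotient: τ_Q = {{}, {[bravo=echo], [charlie=delta]}} (2 elements).


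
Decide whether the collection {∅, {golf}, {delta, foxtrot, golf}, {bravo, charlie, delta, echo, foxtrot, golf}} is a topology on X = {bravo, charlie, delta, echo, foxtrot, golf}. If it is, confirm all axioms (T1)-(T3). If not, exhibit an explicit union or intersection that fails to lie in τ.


τ IS a topology on X.

Axiom (T1): ∅ ∈ τ? Yes; X ∈ τ? Yes.
Axiom (T2/T3): check pairwise unions and intersections of members of τ.
All pairwise intersections and unions checked — each lies in τ. Therefore τ satisfies (T1), (T2), (T3): it IS a topology on X.


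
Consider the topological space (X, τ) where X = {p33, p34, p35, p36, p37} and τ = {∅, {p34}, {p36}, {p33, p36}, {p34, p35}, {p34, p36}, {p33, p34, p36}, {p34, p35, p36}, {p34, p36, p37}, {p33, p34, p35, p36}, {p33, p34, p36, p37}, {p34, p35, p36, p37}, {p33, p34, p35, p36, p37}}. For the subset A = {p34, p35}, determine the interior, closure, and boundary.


int(A) = {p34, p35}, cl(A) = {p34, p35, p37}, ∂A = {p37}.

Closed sets in (X, τ) are complements of opens:
  closed(X, τ) = {∅, {p33}, {p35}, {p37}, {p33, p35}, {p33, p37}, {p35, p37}, {p33, p35, p37}, {p33, p36, p37}, {p34, p35, p37}, {p33, p34, p35, p37}, {p33, p35, p36, p37}, {p33, p34, p35, p36, p37}}.
int(A) = ⋃ {U ∈ τ : U ⊆ A}. Opens contained in A: ∅, {p34}, {p34, p35}.
Taking the union of these: int(A) = {p34, p35}.
cl(A) = ⋂ {C closed : A ⊆ C}. Closed sets containing A: {p34, p35, p37}, {p33, p34, p35, p37}, {p33, p34, p35, p36, p37}.
Intersecting these: cl(A) = {p34, p35, p37}.
∂A = cl(A) ∖ int(A) = {p34, p35, p37} ∖ {p34, p35} = {p37}.


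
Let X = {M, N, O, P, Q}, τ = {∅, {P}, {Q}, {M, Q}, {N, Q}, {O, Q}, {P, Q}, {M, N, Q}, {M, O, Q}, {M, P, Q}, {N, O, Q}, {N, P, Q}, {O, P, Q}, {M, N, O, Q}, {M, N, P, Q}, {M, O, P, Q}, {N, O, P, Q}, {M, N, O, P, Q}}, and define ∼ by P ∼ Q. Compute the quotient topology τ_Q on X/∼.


X/∼ = {[M], [N], [O], [P=Q]}; |τ_Q| = 9.

Equivalence classes: [M], [N], [O], [P=Q].
Quotient map π: X → X/∼ sends M ↦ [M], N ↦ [N], O ↦ [O], P ↦ [P=Q], Q ↦ [P=Q].
For each subset V ⊆ X/∼, compute π^{-1}(V) ⊆ X and check whether π^{-1}(V) ∈ τ. V is open in τ_Q iff π^{-1}(V) ∈ τ.
  V = {}: π^{-1}(V) = ∅ ∈ τ ✓.
  V = {[M]}: π^{-1}(V) = {M} ∉ τ ✗.
  V = {[N]}: π^{-1}(V) = {N} ∉ τ ✗.
  V = {[M], [N]}: π^{-1}(V) = {M, N} ∉ τ ✗.
  V = {[O]}: π^{-1}(V) = {O} ∉ τ ✗.
  V = {[M], [O]}: π^{-1}(V) = {M, O} ∉ τ ✗.
  V = {[N], [O]}: π^{-1}(V) = {N, O} ∉ τ ✗.
  V = {[M], [N], [O]}: π^{-1}(V) = {M, N, O} ∉ τ ✗.
  V = {[P=Q]}: π^{-1}(V) = {P, Q} ∈ τ ✓.
  V = {[M], [P=Q]}: π^{-1}(V) = {M, P, Q} ∈ τ ✓.
  V = {[N], [P=Q]}: π^{-1}(V) = {N, P, Q} ∈ τ ✓.
  V = {[M], [N], [P=Q]}: π^{-1}(V) = {M, N, P, Q} ∈ τ ✓.
  V = {[O], [P=Q]}: π^{-1}(V) = {O, P, Q} ∈ τ ✓.
  V = {[M], [O], [P=Q]}: π^{-1}(V) = {M, O, P, Q} ∈ τ ✓.
  V = {[N], [O], [P=Q]}: π^{-1}(V) = {N, O, P, Q} ∈ τ ✓.
  V = {[M], [N], [O], [P=Q]}: π^{-1}(V) = {M, N, O, P, Q} ∈ τ ✓.
Open sets in the quotient: τ_Q = {{}, {[P=Q]}, {[M], [P=Q]}, {[N], [P=Q]}, {[M], [N], [P=Q]}, {[O], [P=Q]}, {[M], [O], [P=Q]}, {[N], [O], [P=Q]}, {[M], [N], [O], [P=Q]}} (9 elements).


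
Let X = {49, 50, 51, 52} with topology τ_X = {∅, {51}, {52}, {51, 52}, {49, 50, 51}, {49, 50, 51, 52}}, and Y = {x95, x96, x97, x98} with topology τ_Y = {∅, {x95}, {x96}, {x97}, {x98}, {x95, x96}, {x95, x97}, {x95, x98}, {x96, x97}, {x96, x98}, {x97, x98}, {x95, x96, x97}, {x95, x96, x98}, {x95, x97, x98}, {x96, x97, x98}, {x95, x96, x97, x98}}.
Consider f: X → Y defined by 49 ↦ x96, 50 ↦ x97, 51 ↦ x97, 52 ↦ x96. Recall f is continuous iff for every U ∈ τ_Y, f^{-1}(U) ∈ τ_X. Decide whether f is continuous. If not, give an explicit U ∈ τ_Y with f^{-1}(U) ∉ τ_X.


f is NOT continuous.

Compute f^{-1}(U) for each U ∈ τ_Y:
  U = ∅: f^{-1}(U) = ∅ ∈ τ_X ✓.
  U = {x95}: f^{-1}(U) = ∅ ∈ τ_X ✓.
  U = {x96}: f^{-1}(U) = {49, 52} ∉ τ_X ✗.
  U = {x97}: f^{-1}(U) = {50, 51} ∉ τ_X ✗.
  U = {x98}: f^{-1}(U) = ∅ ∈ τ_X ✓.
  U = {x95, x96}: f^{-1}(U) = {49, 52} ∉ τ_X ✗.
  U = {x95, x97}: f^{-1}(U) = {50, 51} ∉ τ_X ✗.
  U = {x95, x98}: f^{-1}(U) = ∅ ∈ τ_X ✓.
  U = {x96, x97}: f^{-1}(U) = {49, 50, 51, 52} ∈ τ_X ✓.
  U = {x96, x98}: f^{-1}(U) = {49, 52} ∉ τ_X ✗.
  U = {x97, x98}: f^{-1}(U) = {50, 51} ∉ τ_X ✗.
  U = {x95, x96, x97}: f^{-1}(U) = {49, 50, 51, 52} ∈ τ_X ✓.
  U = {x95, x96, x98}: f^{-1}(U) = {49, 52} ∉ τ_X ✗.
  U = {x95, x97, x98}: f^{-1}(U) = {50, 51} ∉ τ_X ✗.
  U = {x96, x97, x98}: f^{-1}(U) = {49, 50, 51, 52} ∈ τ_X ✓.
  U = {x95, x96, x97, x98}: f^{-1}(U) = {49, 50, 51, 52} ∈ τ_X ✓.
Found U = {x96} with f^{-1}(U) = {49, 52} not in τ_X. Therefore f is NOT continuous.


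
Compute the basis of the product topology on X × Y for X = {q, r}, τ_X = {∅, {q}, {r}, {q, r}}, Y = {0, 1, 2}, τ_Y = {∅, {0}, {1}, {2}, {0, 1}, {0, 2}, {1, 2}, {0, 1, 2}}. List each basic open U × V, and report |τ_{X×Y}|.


Basis B = {∅ × ∅, {q} × {0}, {q} × {1}, {q} × {2}, {r} × {0}, {r} × {1}, {r} × {2}, {q} × {0, 1}, {q} × {0, 2}, {q, r} × {0}, {q} × {1, 2}, {q, r} × {1}, {q, r} × {2}, {r} × {0, 1}, {r} × {0, 2}, {r} × {1, 2}, {q} × {0, 1, 2}, {r} × {0, 1, 2}, {q, r} × {0, 1}, {q, r} × {0, 2}, {q, r} × {1, 2}, {q, r} × {0, 1, 2}}; |τ_{X×Y}| = 64.

Enumerate products U × V with U ∈ τ_X, V ∈ τ_Y (deduplicated):
  ∅ × ∅ = {} (∅)
  {q} × {0} = {(q,0)}
  {q} × {1} = {(q,1)}
  {q} × {2} = {(q,2)}
  {r} × {0} = {(r,0)}
  {r} × {1} = {(r,1)}
  {r} × {2} = {(r,2)}
  {q} × {0, 1} = {(q,0), (q,1)}
  {q} × {0, 2} = {(q,0), (q,2)}
  {q, r} × {0} = {(q,0), (r,0)}
  {q} × {1, 2} = {(q,1), (q,2)}
  {q, r} × {1} = {(q,1), (r,1)}
  {q, r} × {2} = {(q,2), (r,2)}
  {r} × {0, 1} = {(r,0), (r,1)}
  {r} × {0, 2} = {(r,0), (r,2)}
  {r} × {1, 2} = {(r,1), (r,2)}
  {q} × {0, 1, 2} = {(q,0), (q,1), (q,2)}
  {r} × {0, 1, 2} = {(r,0), (r,1), (r,2)}
  {q, r} × {0, 1} = {(q,0), (q,1), (r,0), (r,1)}
  {q, r} × {0, 2} = {(q,0), (q,2), (r,0), (r,2)}
  {q, r} × {1, 2} = {(q,1), (q,2), (r,1), (r,2)}
  {q, r} × {0, 1, 2} = {(q,0), (q,1), (q,2), (r,0), (r,1), (r,2)}
These 22 distinct sets form the basis B.
Close under arbitrary unions to get τ_{X×Y}; counting gives |τ_{X×Y}| = 64.


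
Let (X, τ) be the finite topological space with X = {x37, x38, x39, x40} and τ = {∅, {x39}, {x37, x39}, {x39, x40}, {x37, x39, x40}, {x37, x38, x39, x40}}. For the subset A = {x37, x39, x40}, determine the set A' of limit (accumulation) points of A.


A' = {x37, x38, x40}

For each x ∈ X, list the open sets U ∈ τ with x ∈ U, then check whether U ∩ (A ∖ {x}) ≠ ∅ for every such U.
  x = x37: opens ∋ x are {x37, x39}, {x37, x39, x40}, {x37, x38, x39, x40}; each meets A ∖ {x37}, so x IS a limit point.
  x = x38: opens ∋ x are {x37, x38, x39, x40}; each meets A ∖ {x38}, so x IS a limit point.
  x = x39: open {x39} ∋ x has {x39} ∩ (A ∖ {x39}) = ∅, so x is NOT a limit point.
  x = x40: opens ∋ x are {x39, x40}, {x37, x39, x40}, {x37, x38, x39, x40}; each meets A ∖ {x40}, so x IS a limit point.
Collecting: A' = {x37, x38, x40}.


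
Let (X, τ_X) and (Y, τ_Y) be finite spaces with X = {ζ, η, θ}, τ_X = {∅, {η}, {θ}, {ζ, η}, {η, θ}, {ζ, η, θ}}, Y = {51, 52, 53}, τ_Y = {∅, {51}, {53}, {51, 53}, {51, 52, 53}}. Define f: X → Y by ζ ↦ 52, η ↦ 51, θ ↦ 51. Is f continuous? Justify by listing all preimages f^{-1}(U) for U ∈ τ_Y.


f IS continuous.

Compute f^{-1}(U) for each U ∈ τ_Y:
  U = ∅: f^{-1}(U) = ∅ ∈ τ_X ✓.
  U = {51}: f^{-1}(U) = {η, θ} ∈ τ_X ✓.
  U = {53}: f^{-1}(U) = ∅ ∈ τ_X ✓.
  U = {51, 53}: f^{-1}(U) = {η, θ} ∈ τ_X ✓.
  U = {51, 52, 53}: f^{-1}(U) = {ζ, η, θ} ∈ τ_X ✓.
Every preimage lies in τ_X, so f IS continuous.


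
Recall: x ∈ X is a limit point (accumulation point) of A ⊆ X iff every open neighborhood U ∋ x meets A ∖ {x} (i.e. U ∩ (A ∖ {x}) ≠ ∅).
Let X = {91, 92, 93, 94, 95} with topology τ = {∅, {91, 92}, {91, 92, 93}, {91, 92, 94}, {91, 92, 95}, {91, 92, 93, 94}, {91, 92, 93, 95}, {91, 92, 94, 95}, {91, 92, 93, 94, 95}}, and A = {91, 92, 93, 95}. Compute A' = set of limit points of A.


A' = {91, 92, 93, 94, 95}

For each x ∈ X, list the open sets U ∈ τ with x ∈ U, then check whether U ∩ (A ∖ {x}) ≠ ∅ for every such U.
  x = 91: opens ∋ x are {91, 92}, {91, 92, 93}, {91, 92, 94}, {91, 92, 95}, {91, 92, 93, 94}, {91, 92, 93, 95}, {91, 92, 94, 95}, {91, 92, 93, 94, 95}; each meets A ∖ {91}, so x IS a limit point.
  x = 92: opens ∋ x are {91, 92}, {91, 92, 93}, {91, 92, 94}, {91, 92, 95}, {91, 92, 93, 94}, {91, 92, 93, 95}, {91, 92, 94, 95}, {91, 92, 93, 94, 95}; each meets A ∖ {92}, so x IS a limit point.
  x = 93: opens ∋ x are {91, 92, 93}, {91, 92, 93, 94}, {91, 92, 93, 95}, {91, 92, 93, 94, 95}; each meets A ∖ {93}, so x IS a limit point.
  x = 94: opens ∋ x are {91, 92, 94}, {91, 92, 93, 94}, {91, 92, 94, 95}, {91, 92, 93, 94, 95}; each meets A ∖ {94}, so x IS a limit point.
  x = 95: opens ∋ x are {91, 92, 95}, {91, 92, 93, 95}, {91, 92, 94, 95}, {91, 92, 93, 94, 95}; each meets A ∖ {95}, so x IS a limit point.
Collecting: A' = {91, 92, 93, 94, 95}.


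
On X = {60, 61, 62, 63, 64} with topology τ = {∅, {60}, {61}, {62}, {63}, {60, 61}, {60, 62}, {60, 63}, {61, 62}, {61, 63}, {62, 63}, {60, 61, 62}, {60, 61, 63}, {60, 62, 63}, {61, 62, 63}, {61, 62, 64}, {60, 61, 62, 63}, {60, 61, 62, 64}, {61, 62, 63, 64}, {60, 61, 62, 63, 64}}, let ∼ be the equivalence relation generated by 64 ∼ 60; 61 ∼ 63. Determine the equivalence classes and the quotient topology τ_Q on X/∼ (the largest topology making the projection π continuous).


X/∼ = {[60=64], [61=63], [62]}; |τ_Q| = 5.

Equivalence classes: [60=64], [61=63], [62].
Quotient map π: X → X/∼ sends 60 ↦ [60=64], 61 ↦ [61=63], 62 ↦ [62], 63 ↦ [61=63], 64 ↦ [60=64].
For each subset V ⊆ X/∼, compute π^{-1}(V) ⊆ X and check whether π^{-1}(V) ∈ τ. V is open in τ_Q iff π^{-1}(V) ∈ τ.
  V = {}: π^{-1}(V) = ∅ ∈ τ ✓.
  V = {[60=64]}: π^{-1}(V) = {60, 64} ∉ τ ✗.
  V = {[61=63]}: π^{-1}(V) = {61, 63} ∈ τ ✓.
  V = {[60=64], [61=63]}: π^{-1}(V) = {60, 61, 63, 64} ∉ τ ✗.
  V = {[62]}: π^{-1}(V) = {62} ∈ τ ✓.
  V = {[60=64], [62]}: π^{-1}(V) = {60, 62, 64} ∉ τ ✗.
  V = {[61=63], [62]}: π^{-1}(V) = {61, 62, 63} ∈ τ ✓.
  V = {[60=64], [61=63], [62]}: π^{-1}(V) = {60, 61, 62, 63, 64} ∈ τ ✓.
Open sets in the quotient: τ_Q = {{}, {[61=63]}, {[62]}, {[61=63], [62]}, {[60=64], [61=63], [62]}} (5 elements).


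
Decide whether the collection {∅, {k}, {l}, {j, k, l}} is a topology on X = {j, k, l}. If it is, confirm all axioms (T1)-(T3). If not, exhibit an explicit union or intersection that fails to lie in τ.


τ is NOT a topology on X.

Axiom (T1): ∅ ∈ τ? Yes; X ∈ τ? Yes.
Axiom (T2/T3): check pairwise unions and intersections of members of τ.
Counterexample for (T2): {k} ∪ {l} = {k, l} ∉ τ. Therefore τ is NOT a topology.


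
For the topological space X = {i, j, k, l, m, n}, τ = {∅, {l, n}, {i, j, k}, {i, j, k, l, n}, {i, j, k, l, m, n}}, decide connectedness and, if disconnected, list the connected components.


(X, τ) is connected.

Find clopen sets (U ∈ τ with X ∖ U ∈ τ):
  U = ∅, X ∖ U = {i, j, k, l, m, n} — both open, so U is clopen.
  U = {i, j, k, l, m, n}, X ∖ U = ∅ — both open, so U is clopen.
Only trivial clopens (∅ and X) exist, so (X, τ) is connected.
Compute connected components by grouping points that agree on all clopens:
  component: {i, j, k, l, m, n}


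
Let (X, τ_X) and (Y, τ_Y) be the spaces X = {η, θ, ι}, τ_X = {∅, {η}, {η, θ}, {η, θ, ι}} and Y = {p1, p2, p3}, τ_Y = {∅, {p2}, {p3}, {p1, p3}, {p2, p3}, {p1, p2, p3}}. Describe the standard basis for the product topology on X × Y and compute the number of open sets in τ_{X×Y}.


Basis B = {∅ × ∅, {η} × {p2}, {η} × {p3}, {η} × {p1, p3}, {η} × {p2, p3}, {η, θ} × {p2}, {η, θ} × {p3}, {η} × {p1, p2, p3}, {η, θ, ι} × {p2}, {η, θ, ι} × {p3}, {η, θ} × {p1, p3}, {η, θ} × {p2, p3}, {η, θ} × {p1, p2, p3}, {η, θ, ι} × {p1, p3}, {η, θ, ι} × {p2, p3}, {η, θ, ι} × {p1, p2, p3}}; |τ_{X×Y}| = 40.

Enumerate products U × V with U ∈ τ_X, V ∈ τ_Y (deduplicated):
  ∅ × ∅ = {} (∅)
  {η} × {p2} = {(η,p2)}
  {η} × {p3} = {(η,p3)}
  {η} × {p1, p3} = {(η,p1), (η,p3)}
  {η} × {p2, p3} = {(η,p2), (η,p3)}
  {η, θ} × {p2} = {(η,p2), (θ,p2)}
  {η, θ} × {p3} = {(η,p3), (θ,p3)}
  {η} × {p1, p2, p3} = {(η,p1), (η,p2), (η,p3)}
  {η, θ, ι} × {p2} = {(η,p2), (θ,p2), (ι,p2)}
  {η, θ, ι} × {p3} = {(η,p3), (θ,p3), (ι,p3)}
  {η, θ} × {p1, p3} = {(η,p1), (η,p3), (θ,p1), (θ,p3)}
  {η, θ} × {p2, p3} = {(η,p2), (η,p3), (θ,p2), (θ,p3)}
  {η, θ} × {p1, p2, p3} = {(η,p1), (η,p2), (η,p3), (θ,p1), (θ,p2), (θ,p3)}
  {η, θ, ι} × {p1, p3} = {(η,p1), (η,p3), (θ,p1), (θ,p3), (ι,p1), (ι,p3)}
  {η, θ, ι} × {p2, p3} = {(η,p2), (η,p3), (θ,p2), (θ,p3), (ι,p2), (ι,p3)}
  {η, θ, ι} × {p1, p2, p3} = {(η,p1), (η,p2), (η,p3), (θ,p1), (θ,p2), (θ,p3), (ι,p1), (ι,p2), (ι,p3)}
These 16 distinct sets form the basis B.
Close under arbitrary unions to get τ_{X×Y}; counting gives |τ_{X×Y}| = 40.


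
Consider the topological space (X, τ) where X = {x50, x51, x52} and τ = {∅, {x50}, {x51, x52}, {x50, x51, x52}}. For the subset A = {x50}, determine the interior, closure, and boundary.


int(A) = {x50}, cl(A) = {x50}, ∂A = ∅.

Closed sets in (X, τ) are complements of opens:
  closed(X, τ) = {∅, {x50}, {x51, x52}, {x50, x51, x52}}.
int(A) = ⋃ {U ∈ τ : U ⊆ A}. Opens contained in A: ∅, {x50}.
Taking the union of these: int(A) = {x50}.
cl(A) = ⋂ {C closed : A ⊆ C}. Closed sets containing A: {x50}, {x50, x51, x52}.
Intersecting these: cl(A) = {x50}.
∂A = cl(A) ∖ int(A) = {x50} ∖ {x50} = ∅.


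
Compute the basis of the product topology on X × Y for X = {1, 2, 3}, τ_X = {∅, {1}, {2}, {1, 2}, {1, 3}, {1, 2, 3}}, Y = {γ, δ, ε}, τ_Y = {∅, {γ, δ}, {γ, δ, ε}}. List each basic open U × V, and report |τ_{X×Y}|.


Basis B = {∅ × ∅, {1} × {γ, δ}, {2} × {γ, δ}, {1} × {γ, δ, ε}, {2} × {γ, δ, ε}, {1, 2} × {γ, δ}, {1, 3} × {γ, δ}, {1, 2} × {γ, δ, ε}, {1, 3} × {γ, δ, ε}, {1, 2, 3} × {γ, δ}, {1, 2, 3} × {γ, δ, ε}}; |τ_{X×Y}| = 18.

Enumerate products U × V with U ∈ τ_X, V ∈ τ_Y (deduplicated):
  ∅ × ∅ = {} (∅)
  {1} × {γ, δ} = {(1,γ), (1,δ)}
  {2} × {γ, δ} = {(2,γ), (2,δ)}
  {1} × {γ, δ, ε} = {(1,γ), (1,δ), (1,ε)}
  {2} × {γ, δ, ε} = {(2,γ), (2,δ), (2,ε)}
  {1, 2} × {γ, δ} = {(1,γ), (1,δ), (2,γ), (2,δ)}
  {1, 3} × {γ, δ} = {(1,γ), (1,δ), (3,γ), (3,δ)}
  {1, 2} × {γ, δ, ε} = {(1,γ), (1,δ), (1,ε), (2,γ), (2,δ), (2,ε)}
  {1, 3} × {γ, δ, ε} = {(1,γ), (1,δ), (1,ε), (3,γ), (3,δ), (3,ε)}
  {1, 2, 3} × {γ, δ} = {(1,γ), (1,δ), (2,γ), (2,δ), (3,γ), (3,δ)}
  {1, 2, 3} × {γ, δ, ε} = {(1,γ), (1,δ), (1,ε), (2,γ), (2,δ), (2,ε), (3,γ), (3,δ), (3,ε)}
These 11 distinct sets form the basis B.
Close under arbitrary unions to get τ_{X×Y}; counting gives |τ_{X×Y}| = 18.


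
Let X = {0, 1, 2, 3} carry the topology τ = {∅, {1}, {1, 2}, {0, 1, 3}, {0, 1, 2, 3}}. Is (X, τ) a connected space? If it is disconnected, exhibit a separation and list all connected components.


(X, τ) is connected.

Find clopen sets (U ∈ τ with X ∖ U ∈ τ):
  U = ∅, X ∖ U = {0, 1, 2, 3} — both open, so U is clopen.
  U = {0, 1, 2, 3}, X ∖ U = ∅ — both open, so U is clopen.
Only trivial clopens (∅ and X) exist, so (X, τ) is connected.
Compute connected components by grouping points that agree on all clopens:
  component: {0, 1, 2, 3}


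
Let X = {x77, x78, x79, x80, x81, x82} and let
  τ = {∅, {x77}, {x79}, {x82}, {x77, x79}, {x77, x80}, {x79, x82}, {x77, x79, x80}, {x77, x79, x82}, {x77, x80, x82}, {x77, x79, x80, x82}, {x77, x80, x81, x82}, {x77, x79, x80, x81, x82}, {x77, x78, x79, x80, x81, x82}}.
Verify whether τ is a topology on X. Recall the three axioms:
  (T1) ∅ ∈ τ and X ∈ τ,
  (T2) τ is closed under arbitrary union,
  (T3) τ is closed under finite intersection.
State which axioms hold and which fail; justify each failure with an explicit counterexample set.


τ is NOT a topology on X.

Axiom (T1): ∅ ∈ τ? Yes; X ∈ τ? Yes.
Axiom (T2/T3): check pairwise unions and intersections of members of τ.
Counterexample for (T2): {x77} ∪ {x82} = {x77, x82} ∉ τ. Therefore τ is NOT a topology.


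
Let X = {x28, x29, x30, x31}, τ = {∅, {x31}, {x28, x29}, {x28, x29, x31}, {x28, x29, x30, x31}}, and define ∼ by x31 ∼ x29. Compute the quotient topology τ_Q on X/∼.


X/∼ = {[x28], [x29=x31], [x30]}; |τ_Q| = 3.

Equivalence classes: [x28], [x29=x31], [x30].
Quotient map π: X → X/∼ sends x28 ↦ [x28], x29 ↦ [x29=x31], x30 ↦ [x30], x31 ↦ [x29=x31].
For each subset V ⊆ X/∼, compute π^{-1}(V) ⊆ X and check whether π^{-1}(V) ∈ τ. V is open in τ_Q iff π^{-1}(V) ∈ τ.
  V = {}: π^{-1}(V) = ∅ ∈ τ ✓.
  V = {[x28]}: π^{-1}(V) = {x28} ∉ τ ✗.
  V = {[x29=x31]}: π^{-1}(V) = {x29, x31} ∉ τ ✗.
  V = {[x28], [x29=x31]}: π^{-1}(V) = {x28, x29, x31} ∈ τ ✓.
  V = {[x30]}: π^{-1}(V) = {x30} ∉ τ ✗.
  V = {[x28], [x30]}: π^{-1}(V) = {x28, x30} ∉ τ ✗.
  V = {[x29=x31], [x30]}: π^{-1}(V) = {x29, x30, x31} ∉ τ ✗.
  V = {[x28], [x29=x31], [x30]}: π^{-1}(V) = {x28, x29, x30, x31} ∈ τ ✓.
Open sets in the quotient: τ_Q = {{}, {[x28], [x29=x31]}, {[x28], [x29=x31], [x30]}} (3 elements).


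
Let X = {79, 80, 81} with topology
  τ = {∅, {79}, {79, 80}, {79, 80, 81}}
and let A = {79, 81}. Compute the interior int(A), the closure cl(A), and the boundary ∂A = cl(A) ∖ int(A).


int(A) = {79}, cl(A) = {79, 80, 81}, ∂A = {80, 81}.

Closed sets in (X, τ) are complements of opens:
  closed(X, τ) = {∅, {81}, {80, 81}, {79, 80, 81}}.
int(A) = ⋃ {U ∈ τ : U ⊆ A}. Opens contained in A: ∅, {79}.
Taking the union of these: int(A) = {79}.
cl(A) = ⋂ {C closed : A ⊆ C}. Closed sets containing A: {79, 80, 81}.
Intersecting these: cl(A) = {79, 80, 81}.
∂A = cl(A) ∖ int(A) = {79, 80, 81} ∖ {79} = {80, 81}.


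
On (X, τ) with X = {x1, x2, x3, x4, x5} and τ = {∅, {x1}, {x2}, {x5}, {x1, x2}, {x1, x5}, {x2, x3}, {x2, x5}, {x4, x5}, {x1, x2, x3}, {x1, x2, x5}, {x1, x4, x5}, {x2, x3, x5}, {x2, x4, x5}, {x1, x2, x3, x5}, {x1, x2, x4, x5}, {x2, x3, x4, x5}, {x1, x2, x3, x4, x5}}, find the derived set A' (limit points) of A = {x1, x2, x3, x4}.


A' = {x3}

For each x ∈ X, list the open sets U ∈ τ with x ∈ U, then check whether U ∩ (A ∖ {x}) ≠ ∅ for every such U.
  x = x1: open {x1} ∋ x has {x1} ∩ (A ∖ {x1}) = ∅, so x is NOT a limit point.
  x = x2: open {x2} ∋ x has {x2} ∩ (A ∖ {x2}) = ∅, so x is NOT a limit point.
  x = x3: opens ∋ x are {x2, x3}, {x1, x2, x3}, {x2, x3, x5}, {x1, x2, x3, x5}, {x2, x3, x4, x5}, {x1, x2, x3, x4, x5}; each meets A ∖ {x3}, so x IS a limit point.
  x = x4: open {x4, x5} ∋ x has {x4, x5} ∩ (A ∖ {x4}) = ∅, so x is NOT a limit point.
  x = x5: open {x5} ∋ x has {x5} ∩ (A ∖ {x5}) = ∅, so x is NOT a limit point.
Collecting: A' = {x3}.


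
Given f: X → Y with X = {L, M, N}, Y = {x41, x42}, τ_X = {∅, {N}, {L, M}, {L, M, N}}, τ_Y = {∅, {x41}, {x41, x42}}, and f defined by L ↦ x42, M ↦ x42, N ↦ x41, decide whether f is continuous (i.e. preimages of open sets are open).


f IS continuous.

Compute f^{-1}(U) for each U ∈ τ_Y:
  U = ∅: f^{-1}(U) = ∅ ∈ τ_X ✓.
  U = {x41}: f^{-1}(U) = {N} ∈ τ_X ✓.
  U = {x41, x42}: f^{-1}(U) = {L, M, N} ∈ τ_X ✓.
Every preimage lies in τ_X, so f IS continuous.


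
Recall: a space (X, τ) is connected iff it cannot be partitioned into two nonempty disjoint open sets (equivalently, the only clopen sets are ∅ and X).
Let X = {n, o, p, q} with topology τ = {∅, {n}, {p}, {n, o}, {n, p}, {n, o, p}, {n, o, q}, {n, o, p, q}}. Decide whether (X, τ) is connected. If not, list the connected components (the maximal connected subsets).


(X, τ) is disconnected; components = [{p}, {n, o, q}].

Find clopen sets (U ∈ τ with X ∖ U ∈ τ):
  U = ∅, X ∖ U = {n, o, p, q} — both open, so U is clopen.
  U = {p}, X ∖ U = {n, o, q} — both open, so U is clopen.
  U = {n, o, q}, X ∖ U = {p} — both open, so U is clopen.
  U = {n, o, p, q}, X ∖ U = ∅ — both open, so U is clopen.
Nontrivial clopen(s) exist: e.g. {p}. So (X, τ) is disconnected.
Compute connected components by grouping points that agree on all clopens:
  component: {p}
  component: {n, o, q}


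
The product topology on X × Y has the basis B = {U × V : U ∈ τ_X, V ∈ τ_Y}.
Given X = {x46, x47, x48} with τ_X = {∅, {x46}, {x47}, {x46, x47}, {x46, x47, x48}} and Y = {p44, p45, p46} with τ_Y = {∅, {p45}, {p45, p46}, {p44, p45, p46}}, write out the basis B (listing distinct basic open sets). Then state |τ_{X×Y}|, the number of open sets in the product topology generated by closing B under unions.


Basis B = {∅ × ∅, {x46} × {p45}, {x47} × {p45}, {x46} × {p45, p46}, {x46, x47} × {p45}, {x47} × {p45, p46}, {x46} × {p44, p45, p46}, {x46, x47, x48} × {p45}, {x47} × {p44, p45, p46}, {x46, x47} × {p45, p46}, {x46, x47} × {p44, p45, p46}, {x46, x47, x48} × {p45, p46}, {x46, x47, x48} × {p44, p45, p46}}; |τ_{X×Y}| = 30.

Enumerate products U × V with U ∈ τ_X, V ∈ τ_Y (deduplicated):
  ∅ × ∅ = {} (∅)
  {x46} × {p45} = {(x46,p45)}
  {x47} × {p45} = {(x47,p45)}
  {x46} × {p45, p46} = {(x46,p45), (x46,p46)}
  {x46, x47} × {p45} = {(x46,p45), (x47,p45)}
  {x47} × {p45, p46} = {(x47,p45), (x47,p46)}
  {x46} × {p44, p45, p46} = {(x46,p44), (x46,p45), (x46,p46)}
  {x46, x47, x48} × {p45} = {(x46,p45), (x47,p45), (x48,p45)}
  {x47} × {p44, p45, p46} = {(x47,p44), (x47,p45), (x47,p46)}
  {x46, x47} × {p45, p46} = {(x46,p45), (x46,p46), (x47,p45), (x47,p46)}
  {x46, x47} × {p44, p45, p46} = {(x46,p44), (x46,p45), (x46,p46), (x47,p44), (x47,p45), (x47,p46)}
  {x46, x47, x48} × {p45, p46} = {(x46,p45), (x46,p46), (x47,p45), (x47,p46), (x48,p45), (x48,p46)}
  {x46, x47, x48} × {p44, p45, p46} = {(x46,p44), (x46,p45), (x46,p46), (x47,p44), (x47,p45), (x47,p46), (x48,p44), (x48,p45), (x48,p46)}
These 13 distinct sets form the basis B.
Close under arbitrary unions to get τ_{X×Y}; counting gives |τ_{X×Y}| = 30.


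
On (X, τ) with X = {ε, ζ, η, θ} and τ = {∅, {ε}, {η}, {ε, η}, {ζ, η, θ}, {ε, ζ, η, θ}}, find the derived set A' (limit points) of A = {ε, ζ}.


A' = {θ}

For each x ∈ X, list the open sets U ∈ τ with x ∈ U, then check whether U ∩ (A ∖ {x}) ≠ ∅ for every such U.
  x = ε: open {ε} ∋ x has {ε} ∩ (A ∖ {ε}) = ∅, so x is NOT a limit point.
  x = ζ: open {ζ, η, θ} ∋ x has {ζ, η, θ} ∩ (A ∖ {ζ}) = ∅, so x is NOT a limit point.
  x = η: open {η} ∋ x has {η} ∩ (A ∖ {η}) = ∅, so x is NOT a limit point.
  x = θ: opens ∋ x are {ζ, η, θ}, {ε, ζ, η, θ}; each meets A ∖ {θ}, so x IS a limit point.
Collecting: A' = {θ}.


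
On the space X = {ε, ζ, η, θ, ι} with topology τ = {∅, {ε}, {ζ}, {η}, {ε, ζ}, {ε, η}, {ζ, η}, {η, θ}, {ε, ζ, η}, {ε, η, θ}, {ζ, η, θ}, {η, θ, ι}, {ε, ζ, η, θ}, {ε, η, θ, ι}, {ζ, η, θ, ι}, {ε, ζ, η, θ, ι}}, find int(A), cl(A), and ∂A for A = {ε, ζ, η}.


int(A) = {ε, ζ, η}, cl(A) = {ε, ζ, η, θ, ι}, ∂A = {θ, ι}.

Closed sets in (X, τ) are complements of opens:
  closed(X, τ) = {∅, {ε}, {ζ}, {ι}, {ε, ζ}, {ε, ι}, {ζ, ι}, {θ, ι}, {ε, ζ, ι}, {ε, θ, ι}, {ζ, θ, ι}, {η, θ, ι}, {ε, ζ, θ, ι}, {ε, η, θ, ι}, {ζ, η, θ, ι}, {ε, ζ, η, θ, ι}}.
int(A) = ⋃ {U ∈ τ : U ⊆ A}. Opens contained in A: ∅, {ε}, {ζ}, {η}, {ε, ζ}, {ε, η}, {ζ, η}, {ε, ζ, η}.
Taking the union of these: int(A) = {ε, ζ, η}.
cl(A) = ⋂ {C closed : A ⊆ C}. Closed sets containing A: {ε, ζ, η, θ, ι}.
Intersecting these: cl(A) = {ε, ζ, η, θ, ι}.
∂A = cl(A) ∖ int(A) = {ε, ζ, η, θ, ι} ∖ {ε, ζ, η} = {θ, ι}.


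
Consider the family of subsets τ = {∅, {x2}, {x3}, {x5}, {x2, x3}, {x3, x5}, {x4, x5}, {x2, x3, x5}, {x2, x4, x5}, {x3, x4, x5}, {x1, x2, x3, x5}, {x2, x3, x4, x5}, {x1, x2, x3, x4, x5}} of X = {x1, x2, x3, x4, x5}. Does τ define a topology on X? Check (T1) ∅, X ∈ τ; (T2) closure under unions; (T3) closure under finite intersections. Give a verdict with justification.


τ is NOT a topology on X.

Axiom (T1): ∅ ∈ τ? Yes; X ∈ τ? Yes.
Axiom (T2/T3): check pairwise unions and intersections of members of τ.
Counterexample for (T2): {x2} ∪ {x5} = {x2, x5} ∉ τ. Therefore τ is NOT a topology.


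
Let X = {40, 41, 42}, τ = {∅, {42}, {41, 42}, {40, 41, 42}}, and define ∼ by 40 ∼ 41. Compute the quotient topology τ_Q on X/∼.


X/∼ = {[40=41], [42]}; |τ_Q| = 3.

Equivalence classes: [40=41], [42].
Quotient map π: X → X/∼ sends 40 ↦ [40=41], 41 ↦ [40=41], 42 ↦ [42].
For each subset V ⊆ X/∼, compute π^{-1}(V) ⊆ X and check whether π^{-1}(V) ∈ τ. V is open in τ_Q iff π^{-1}(V) ∈ τ.
  V = {}: π^{-1}(V) = ∅ ∈ τ ✓.
  V = {[40=41]}: π^{-1}(V) = {40, 41} ∉ τ ✗.
  V = {[42]}: π^{-1}(V) = {42} ∈ τ ✓.
  V = {[40=41], [42]}: π^{-1}(V) = {40, 41, 42} ∈ τ ✓.
Open sets in the quotient: τ_Q = {{}, {[42]}, {[40=41], [42]}} (3 elements).


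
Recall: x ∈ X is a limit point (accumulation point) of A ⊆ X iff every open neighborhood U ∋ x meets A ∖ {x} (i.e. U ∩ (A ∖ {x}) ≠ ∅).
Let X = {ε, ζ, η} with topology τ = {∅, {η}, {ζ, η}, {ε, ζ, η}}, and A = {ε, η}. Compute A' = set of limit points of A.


A' = {ε, ζ}

For each x ∈ X, list the open sets U ∈ τ with x ∈ U, then check whether U ∩ (A ∖ {x}) ≠ ∅ for every such U.
  x = ε: opens ∋ x are {ε, ζ, η}; each meets A ∖ {ε}, so x IS a limit point.
  x = ζ: opens ∋ x are {ζ, η}, {ε, ζ, η}; each meets A ∖ {ζ}, so x IS a limit point.
  x = η: open {η} ∋ x has {η} ∩ (A ∖ {η}) = ∅, so x is NOT a limit point.
Collecting: A' = {ε, ζ}.


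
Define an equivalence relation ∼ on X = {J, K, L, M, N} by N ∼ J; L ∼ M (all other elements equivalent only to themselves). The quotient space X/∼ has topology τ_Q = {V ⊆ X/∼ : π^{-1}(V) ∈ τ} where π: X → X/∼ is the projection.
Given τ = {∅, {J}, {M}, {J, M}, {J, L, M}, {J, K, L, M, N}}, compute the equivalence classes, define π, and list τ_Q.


X/∼ = {[J=N], [K], [L=M]}; |τ_Q| = 2.

Equivalence classes: [J=N], [K], [L=M].
Quotient map π: X → X/∼ sends J ↦ [J=N], K ↦ [K], L ↦ [L=M], M ↦ [L=M], N ↦ [J=N].
For each subset V ⊆ X/∼, compute π^{-1}(V) ⊆ X and check whether π^{-1}(V) ∈ τ. V is open in τ_Q iff π^{-1}(V) ∈ τ.
  V = {}: π^{-1}(V) = ∅ ∈ τ ✓.
  V = {[J=N]}: π^{-1}(V) = {J, N} ∉ τ ✗.
  V = {[K]}: π^{-1}(V) = {K} ∉ τ ✗.
  V = {[J=N], [K]}: π^{-1}(V) = {J, K, N} ∉ τ ✗.
  V = {[L=M]}: π^{-1}(V) = {L, M} ∉ τ ✗.
  V = {[J=N], [L=M]}: π^{-1}(V) = {J, L, M, N} ∉ τ ✗.
  V = {[K], [L=M]}: π^{-1}(V) = {K, L, M} ∉ τ ✗.
  V = {[J=N], [K], [L=M]}: π^{-1}(V) = {J, K, L, M, N} ∈ τ ✓.
Open sets in the quotient: τ_Q = {{}, {[J=N], [K], [L=M]}} (2 elements).


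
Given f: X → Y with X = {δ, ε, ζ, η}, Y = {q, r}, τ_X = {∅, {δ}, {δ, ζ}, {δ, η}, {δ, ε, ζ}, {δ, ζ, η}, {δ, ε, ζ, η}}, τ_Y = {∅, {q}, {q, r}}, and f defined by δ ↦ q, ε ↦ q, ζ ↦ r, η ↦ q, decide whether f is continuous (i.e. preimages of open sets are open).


f is NOT continuous.

Compute f^{-1}(U) for each U ∈ τ_Y:
  U = ∅: f^{-1}(U) = ∅ ∈ τ_X ✓.
  U = {q}: f^{-1}(U) = {δ, ε, η} ∉ τ_X ✗.
  U = {q, r}: f^{-1}(U) = {δ, ε, ζ, η} ∈ τ_X ✓.
Found U = {q} with f^{-1}(U) = {δ, ε, η} not in τ_X. Therefore f is NOT continuous.


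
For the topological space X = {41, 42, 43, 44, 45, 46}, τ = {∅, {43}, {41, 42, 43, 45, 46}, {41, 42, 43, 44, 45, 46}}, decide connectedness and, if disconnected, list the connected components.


(X, τ) is connected.

Find clopen sets (U ∈ τ with X ∖ U ∈ τ):
  U = ∅, X ∖ U = {41, 42, 43, 44, 45, 46} — both open, so U is clopen.
  U = {41, 42, 43, 44, 45, 46}, X ∖ U = ∅ — both open, so U is clopen.
Only trivial clopens (∅ and X) exist, so (X, τ) is connected.
Compute connected components by grouping points that agree on all clopens:
  component: {41, 42, 43, 44, 45, 46}


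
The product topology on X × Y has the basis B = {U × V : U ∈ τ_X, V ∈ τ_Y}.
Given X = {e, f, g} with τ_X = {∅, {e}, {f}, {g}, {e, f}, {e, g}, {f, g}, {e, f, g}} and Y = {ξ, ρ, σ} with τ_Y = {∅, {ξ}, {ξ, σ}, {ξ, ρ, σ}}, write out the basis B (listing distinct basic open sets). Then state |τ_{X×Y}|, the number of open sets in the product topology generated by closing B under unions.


Basis B = {∅ × ∅, {e} × {ξ}, {f} × {ξ}, {g} × {ξ}, {e} × {ξ, σ}, {e, f} × {ξ}, {e, g} × {ξ}, {f} × {ξ, σ}, {f, g} × {ξ}, {g} × {ξ, σ}, {e} × {ξ, ρ, σ}, {e, f, g} × {ξ}, {f} × {ξ, ρ, σ}, {g} × {ξ, ρ, σ}, {e, f} × {ξ, σ}, {e, g} × {ξ, σ}, {f, g} × {ξ, σ}, {e, f} × {ξ, ρ, σ}, {e, g} × {ξ, ρ, σ}, {e, f, g} × {ξ, σ}, {f, g} × {ξ, ρ, σ}, {e, f, g} × {ξ, ρ, σ}}; |τ_{X×Y}| = 64.

Enumerate products U × V with U ∈ τ_X, V ∈ τ_Y (deduplicated):
  ∅ × ∅ = {} (∅)
  {e} × {ξ} = {(e,ξ)}
  {f} × {ξ} = {(f,ξ)}
  {g} × {ξ} = {(g,ξ)}
  {e} × {ξ, σ} = {(e,ξ), (e,σ)}
  {e, f} × {ξ} = {(e,ξ), (f,ξ)}
  {e, g} × {ξ} = {(e,ξ), (g,ξ)}
  {f} × {ξ, σ} = {(f,ξ), (f,σ)}
  {f, g} × {ξ} = {(f,ξ), (g,ξ)}
  {g} × {ξ, σ} = {(g,ξ), (g,σ)}
  {e} × {ξ, ρ, σ} = {(e,ξ), (e,ρ), (e,σ)}
  {e, f, g} × {ξ} = {(e,ξ), (f,ξ), (g,ξ)}
  {f} × {ξ, ρ, σ} = {(f,ξ), (f,ρ), (f,σ)}
  {g} × {ξ, ρ, σ} = {(g,ξ), (g,ρ), (g,σ)}
  {e, f} × {ξ, σ} = {(e,ξ), (e,σ), (f,ξ), (f,σ)}
  {e, g} × {ξ, σ} = {(e,ξ), (e,σ), (g,ξ), (g,σ)}
  {f, g} × {ξ, σ} = {(f,ξ), (f,σ), (g,ξ), (g,σ)}
  {e, f} × {ξ, ρ, σ} = {(e,ξ), (e,ρ), (e,σ), (f,ξ), (f,ρ), (f,σ)}
  {e, g} × {ξ, ρ, σ} = {(e,ξ), (e,ρ), (e,σ), (g,ξ), (g,ρ), (g,σ)}
  {e, f, g} × {ξ, σ} = {(e,ξ), (e,σ), (f,ξ), (f,σ), (g,ξ), (g,σ)}
  {f, g} × {ξ, ρ, σ} = {(f,ξ), (f,ρ), (f,σ), (g,ξ), (g,ρ), (g,σ)}
  {e, f, g} × {ξ, ρ, σ} = {(e,ξ), (e,ρ), (e,σ), (f,ξ), (f,ρ), (f,σ), (g,ξ), (g,ρ), (g,σ)}
These 22 distinct sets form the basis B.
Close under arbitrary unions to get τ_{X×Y}; counting gives |τ_{X×Y}| = 64.


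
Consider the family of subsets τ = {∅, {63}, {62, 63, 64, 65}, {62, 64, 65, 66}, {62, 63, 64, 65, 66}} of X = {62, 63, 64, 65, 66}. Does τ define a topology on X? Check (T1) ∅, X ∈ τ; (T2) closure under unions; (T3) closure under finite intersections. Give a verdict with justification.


τ is NOT a topology on X.

Axiom (T1): ∅ ∈ τ? Yes; X ∈ τ? Yes.
Axiom (T2/T3): check pairwise unions and intersections of members of τ.
Counterexample for (T3): {62, 63, 64, 65} ∩ {62, 64, 65, 66} = {62, 64, 65} ∉ τ. Therefore τ is NOT a topology.


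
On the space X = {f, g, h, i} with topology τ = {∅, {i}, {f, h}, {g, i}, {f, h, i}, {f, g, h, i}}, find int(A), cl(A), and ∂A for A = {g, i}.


int(A) = {g, i}, cl(A) = {g, i}, ∂A = ∅.

Closed sets in (X, τ) are complements of opens:
  closed(X, τ) = {∅, {g}, {f, h}, {g, i}, {f, g, h}, {f, g, h, i}}.
int(A) = ⋃ {U ∈ τ : U ⊆ A}. Opens contained in A: ∅, {i}, {g, i}.
Taking the union of these: int(A) = {g, i}.
cl(A) = ⋂ {C closed : A ⊆ C}. Closed sets containing A: {g, i}, {f, g, h, i}.
Intersecting these: cl(A) = {g, i}.
∂A = cl(A) ∖ int(A) = {g, i} ∖ {g, i} = ∅.


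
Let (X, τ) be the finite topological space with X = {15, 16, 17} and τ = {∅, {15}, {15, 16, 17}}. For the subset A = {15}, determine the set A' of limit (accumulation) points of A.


A' = {16, 17}

For each x ∈ X, list the open sets U ∈ τ with x ∈ U, then check whether U ∩ (A ∖ {x}) ≠ ∅ for every such U.
  x = 15: open {15} ∋ x has {15} ∩ (A ∖ {15}) = ∅, so x is NOT a limit point.
  x = 16: opens ∋ x are {15, 16, 17}; each meets A ∖ {16}, so x IS a limit point.
  x = 17: opens ∋ x are {15, 16, 17}; each meets A ∖ {17}, so x IS a limit point.
Collecting: A' = {16, 17}.


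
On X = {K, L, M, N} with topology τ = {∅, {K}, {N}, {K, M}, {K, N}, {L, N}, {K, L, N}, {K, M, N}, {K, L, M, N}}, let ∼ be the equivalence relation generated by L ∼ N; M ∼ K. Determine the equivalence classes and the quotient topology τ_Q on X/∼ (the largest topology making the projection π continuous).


X/∼ = {[K=M], [L=N]}; |τ_Q| = 4.

Equivalence classes: [K=M], [L=N].
Quotient map π: X → X/∼ sends K ↦ [K=M], L ↦ [L=N], M ↦ [K=M], N ↦ [L=N].
For each subset V ⊆ X/∼, compute π^{-1}(V) ⊆ X and check whether π^{-1}(V) ∈ τ. V is open in τ_Q iff π^{-1}(V) ∈ τ.
  V = {}: π^{-1}(V) = ∅ ∈ τ ✓.
  V = {[K=M]}: π^{-1}(V) = {K, M} ∈ τ ✓.
  V = {[L=N]}: π^{-1}(V) = {L, N} ∈ τ ✓.
  V = {[K=M], [L=N]}: π^{-1}(V) = {K, L, M, N} ∈ τ ✓.
Open sets in the quotient: τ_Q = {{}, {[K=M]}, {[L=N]}, {[K=M], [L=N]}} (4 elements).


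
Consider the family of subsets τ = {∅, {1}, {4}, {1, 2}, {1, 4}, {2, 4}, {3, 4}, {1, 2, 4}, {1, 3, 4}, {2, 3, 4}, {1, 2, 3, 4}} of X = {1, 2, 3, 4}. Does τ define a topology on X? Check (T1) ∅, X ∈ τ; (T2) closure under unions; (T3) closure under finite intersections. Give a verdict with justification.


τ is NOT a topology on X.

Axiom (T1): ∅ ∈ τ? Yes; X ∈ τ? Yes.
Axiom (T2/T3): check pairwise unions and intersections of members of τ.
Counterexample for (T3): {1, 2} ∩ {2, 4} = {2} ∉ τ. Therefore τ is NOT a topology.


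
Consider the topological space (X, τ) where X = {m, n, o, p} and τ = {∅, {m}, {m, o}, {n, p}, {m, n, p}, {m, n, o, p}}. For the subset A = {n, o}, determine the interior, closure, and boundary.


int(A) = ∅, cl(A) = {n, o, p}, ∂A = {n, o, p}.

Closed sets in (X, τ) are complements of opens:
  closed(X, τ) = {∅, {o}, {m, o}, {n, p}, {n, o, p}, {m, n, o, p}}.
int(A) = ⋃ {U ∈ τ : U ⊆ A}. Opens contained in A: ∅.
Taking the union of these: int(A) = ∅.
cl(A) = ⋂ {C closed : A ⊆ C}. Closed sets containing A: {n, o, p}, {m, n, o, p}.
Intersecting these: cl(A) = {n, o, p}.
∂A = cl(A) ∖ int(A) = {n, o, p} ∖ ∅ = {n, o, p}.


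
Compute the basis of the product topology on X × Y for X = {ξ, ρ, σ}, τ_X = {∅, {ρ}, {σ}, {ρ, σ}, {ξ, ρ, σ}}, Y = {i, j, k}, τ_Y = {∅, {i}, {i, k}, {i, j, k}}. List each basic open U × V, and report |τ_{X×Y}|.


Basis B = {∅ × ∅, {ρ} × {i}, {σ} × {i}, {ρ} × {i, k}, {ρ, σ} × {i}, {σ} × {i, k}, {ξ, ρ, σ} × {i}, {ρ} × {i, j, k}, {σ} × {i, j, k}, {ρ, σ} × {i, k}, {ξ, ρ, σ} × {i, k}, {ρ, σ} × {i, j, k}, {ξ, ρ, σ} × {i, j, k}}; |τ_{X×Y}| = 30.

Enumerate products U × V with U ∈ τ_X, V ∈ τ_Y (deduplicated):
  ∅ × ∅ = {} (∅)
  {ρ} × {i} = {(ρ,i)}
  {σ} × {i} = {(σ,i)}
  {ρ} × {i, k} = {(ρ,i), (ρ,k)}
  {ρ, σ} × {i} = {(ρ,i), (σ,i)}
  {σ} × {i, k} = {(σ,i), (σ,k)}
  {ξ, ρ, σ} × {i} = {(ξ,i), (ρ,i), (σ,i)}
  {ρ} × {i, j, k} = {(ρ,i), (ρ,j), (ρ,k)}
  {σ} × {i, j, k} = {(σ,i), (σ,j), (σ,k)}
  {ρ, σ} × {i, k} = {(ρ,i), (ρ,k), (σ,i), (σ,k)}
  {ξ, ρ, σ} × {i, k} = {(ξ,i), (ξ,k), (ρ,i), (ρ,k), (σ,i), (σ,k)}
  {ρ, σ} × {i, j, k} = {(ρ,i), (ρ,j), (ρ,k), (σ,i), (σ,j), (σ,k)}
  {ξ, ρ, σ} × {i, j, k} = {(ξ,i), (ξ,j), (ξ,k), (ρ,i), (ρ,j), (ρ,k), (σ,i), (σ,j), (σ,k)}
These 13 distinct sets form the basis B.
Close under arbitrary unions to get τ_{X×Y}; counting gives |τ_{X×Y}| = 30.


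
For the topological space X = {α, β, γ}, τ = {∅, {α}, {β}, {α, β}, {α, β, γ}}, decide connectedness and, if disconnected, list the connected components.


(X, τ) is connected.

Find clopen sets (U ∈ τ with X ∖ U ∈ τ):
  U = ∅, X ∖ U = {α, β, γ} — both open, so U is clopen.
  U = {α, β, γ}, X ∖ U = ∅ — both open, so U is clopen.
Only trivial clopens (∅ and X) exist, so (X, τ) is connected.
Compute connected components by grouping points that agree on all clopens:
  component: {α, β, γ}


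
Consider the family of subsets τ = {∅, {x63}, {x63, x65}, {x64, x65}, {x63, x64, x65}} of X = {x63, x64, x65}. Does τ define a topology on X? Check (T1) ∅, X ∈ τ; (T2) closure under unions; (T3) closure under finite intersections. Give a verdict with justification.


τ is NOT a topology on X.

Axiom (T1): ∅ ∈ τ? Yes; X ∈ τ? Yes.
Axiom (T2/T3): check pairwise unions and intersections of members of τ.
Counterexample for (T3): {x63, x65} ∩ {x64, x65} = {x65} ∉ τ. Therefore τ is NOT a topology.


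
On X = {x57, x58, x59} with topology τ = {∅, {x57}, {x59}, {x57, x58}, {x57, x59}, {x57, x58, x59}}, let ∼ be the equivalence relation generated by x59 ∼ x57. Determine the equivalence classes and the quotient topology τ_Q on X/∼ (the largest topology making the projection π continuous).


X/∼ = {[x57=x59], [x58]}; |τ_Q| = 3.

Equivalence classes: [x57=x59], [x58].
Quotient map π: X → X/∼ sends x57 ↦ [x57=x59], x58 ↦ [x58], x59 ↦ [x57=x59].
For each subset V ⊆ X/∼, compute π^{-1}(V) ⊆ X and check whether π^{-1}(V) ∈ τ. V is open in τ_Q iff π^{-1}(V) ∈ τ.
  V = {}: π^{-1}(V) = ∅ ∈ τ ✓.
  V = {[x57=x59]}: π^{-1}(V) = {x57, x59} ∈ τ ✓.
  V = {[x58]}: π^{-1}(V) = {x58} ∉ τ ✗.
  V = {[x57=x59], [x58]}: π^{-1}(V) = {x57, x58, x59} ∈ τ ✓.
Open sets in the quotient: τ_Q = {{}, {[x57=x59]}, {[x57=x59], [x58]}} (3 elements).
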